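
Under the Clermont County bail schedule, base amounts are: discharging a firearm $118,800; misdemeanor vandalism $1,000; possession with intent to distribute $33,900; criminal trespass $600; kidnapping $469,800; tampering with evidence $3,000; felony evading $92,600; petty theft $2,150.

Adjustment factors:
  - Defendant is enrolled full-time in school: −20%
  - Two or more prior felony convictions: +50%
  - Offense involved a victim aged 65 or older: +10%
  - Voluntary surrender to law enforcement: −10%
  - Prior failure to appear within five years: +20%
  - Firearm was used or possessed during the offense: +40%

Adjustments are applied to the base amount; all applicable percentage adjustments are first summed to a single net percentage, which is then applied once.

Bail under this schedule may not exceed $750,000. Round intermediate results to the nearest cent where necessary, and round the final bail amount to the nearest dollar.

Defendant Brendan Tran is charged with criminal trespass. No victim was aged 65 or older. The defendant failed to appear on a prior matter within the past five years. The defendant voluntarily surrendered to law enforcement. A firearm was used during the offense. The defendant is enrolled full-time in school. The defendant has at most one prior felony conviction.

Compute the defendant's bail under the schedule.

$780

Base amounts from the schedule: criminal trespass $600.
Single charge. Combined base = $600.
Net percentage adjustment: −20% −10% +20% +40% = +30%. $600 × 1.3 = $780.
$780 is within the $750,000 maximum.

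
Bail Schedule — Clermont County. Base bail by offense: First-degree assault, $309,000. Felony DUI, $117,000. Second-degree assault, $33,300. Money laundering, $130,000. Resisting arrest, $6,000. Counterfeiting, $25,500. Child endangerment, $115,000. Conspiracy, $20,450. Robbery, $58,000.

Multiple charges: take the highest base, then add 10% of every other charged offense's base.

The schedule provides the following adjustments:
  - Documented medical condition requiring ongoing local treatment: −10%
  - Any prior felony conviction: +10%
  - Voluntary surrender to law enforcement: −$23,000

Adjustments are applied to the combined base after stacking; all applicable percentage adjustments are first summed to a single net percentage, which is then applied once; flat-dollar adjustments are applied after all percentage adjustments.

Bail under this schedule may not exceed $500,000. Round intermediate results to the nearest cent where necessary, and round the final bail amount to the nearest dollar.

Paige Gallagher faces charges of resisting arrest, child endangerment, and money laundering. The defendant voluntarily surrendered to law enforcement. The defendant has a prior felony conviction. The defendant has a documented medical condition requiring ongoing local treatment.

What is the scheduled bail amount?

$119,100

Base amounts from the schedule: resisting arrest $6,000; child endangerment $115,000; money laundering $130,000.
Stacking rule: highest base plus 10% of each additional charge. Highest is money laundering at $130,000. Additional: $6,000 × 10% = $600; $115,000 × 10% = $11,500. Combined base = $130,000 + $12,100 = $142,100.
Net percentage adjustment: −10% +10% = +0%. $142,100 × 1 = $142,100.
Voluntary surrender to law enforcement (−$23,000 flat): $142,100 − $23,000 = $119,100.
$119,100 is within the $500,000 maximum.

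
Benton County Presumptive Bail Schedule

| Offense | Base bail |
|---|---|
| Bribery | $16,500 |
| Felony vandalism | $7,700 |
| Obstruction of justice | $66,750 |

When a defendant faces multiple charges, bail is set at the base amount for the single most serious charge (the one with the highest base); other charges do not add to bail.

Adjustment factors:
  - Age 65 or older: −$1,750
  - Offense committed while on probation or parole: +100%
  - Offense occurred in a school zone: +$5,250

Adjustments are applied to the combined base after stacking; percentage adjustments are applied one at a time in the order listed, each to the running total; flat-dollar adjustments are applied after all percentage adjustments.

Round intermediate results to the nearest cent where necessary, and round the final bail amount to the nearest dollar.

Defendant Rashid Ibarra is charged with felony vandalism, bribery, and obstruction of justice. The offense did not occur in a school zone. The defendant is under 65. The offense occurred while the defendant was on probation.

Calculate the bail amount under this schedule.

Base amounts from the schedule: felony vandalism $7,700; bribery $16,500; obstruction of justice $66,750.
Stacking rule: use the highest base only. Highest is obstruction of justice at $66,750. Combined base = $66,750.
Offense committed while on probation or parole (+100%): $66,750 × 2 = $133,500.

$133,500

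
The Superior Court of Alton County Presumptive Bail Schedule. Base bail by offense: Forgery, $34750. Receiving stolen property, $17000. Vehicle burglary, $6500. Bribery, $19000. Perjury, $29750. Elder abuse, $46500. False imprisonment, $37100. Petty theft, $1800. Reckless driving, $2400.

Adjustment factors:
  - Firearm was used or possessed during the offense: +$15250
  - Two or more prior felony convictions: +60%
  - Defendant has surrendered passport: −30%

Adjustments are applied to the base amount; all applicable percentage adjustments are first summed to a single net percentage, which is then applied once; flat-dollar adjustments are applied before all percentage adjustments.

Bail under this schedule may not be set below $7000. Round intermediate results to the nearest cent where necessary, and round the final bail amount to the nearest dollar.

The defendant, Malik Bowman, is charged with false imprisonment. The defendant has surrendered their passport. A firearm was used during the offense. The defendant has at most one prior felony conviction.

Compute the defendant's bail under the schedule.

Base amounts from the schedule: false imprisonment $37100.
Single charge. Combined base = $37100.
Firearm was used or possessed during the offense (+$15250 flat): $37100 + $15250 = $52350.
Defendant has surrendered passport (−30%): $52350 × 0.7 = $36645.
$36645 is at or above the $7000 minimum.

$36645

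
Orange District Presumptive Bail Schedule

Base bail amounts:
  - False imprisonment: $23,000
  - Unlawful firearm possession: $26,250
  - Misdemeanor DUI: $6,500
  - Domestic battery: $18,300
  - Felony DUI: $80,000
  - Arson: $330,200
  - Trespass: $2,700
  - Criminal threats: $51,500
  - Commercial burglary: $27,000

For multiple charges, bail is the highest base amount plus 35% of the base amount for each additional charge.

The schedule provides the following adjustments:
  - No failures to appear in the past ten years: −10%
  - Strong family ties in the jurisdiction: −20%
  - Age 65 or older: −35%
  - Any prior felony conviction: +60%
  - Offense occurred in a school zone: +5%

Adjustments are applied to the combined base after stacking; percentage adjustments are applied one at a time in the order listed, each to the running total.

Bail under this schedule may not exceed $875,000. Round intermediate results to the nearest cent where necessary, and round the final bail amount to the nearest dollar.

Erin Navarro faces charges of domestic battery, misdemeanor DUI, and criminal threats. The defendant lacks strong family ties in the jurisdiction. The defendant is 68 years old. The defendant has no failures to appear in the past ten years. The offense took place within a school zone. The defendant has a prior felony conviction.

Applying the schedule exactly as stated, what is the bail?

Base amounts from the schedule: domestic battery $18,300; misdemeanor DUI $6,500; criminal threats $51,500.
Stacking rule: highest base plus 35% of each additional charge. Highest is criminal threats at $51,500. Additional: $18,300 × 35% = $6,405; $6,500 × 35% = $2,275. Combined base = $51,500 + $8,680 = $60,180.
No failures to appear in the past ten years (−10%): $60,180 × 0.9 = $54,162.
Age 65 or older (−35%): $54,162 × 0.65 = $35,205.30.
Any prior felony conviction (+60%): $35,205.30 × 1.6 = $56,328.48.
Offense occurred in a school zone (+5%): $56,328.48 × 1.05 = $59,144.90.
$59,144.90 is within the $875,000 maximum.
Rounded to the nearest dollar: $59,145.

$59,145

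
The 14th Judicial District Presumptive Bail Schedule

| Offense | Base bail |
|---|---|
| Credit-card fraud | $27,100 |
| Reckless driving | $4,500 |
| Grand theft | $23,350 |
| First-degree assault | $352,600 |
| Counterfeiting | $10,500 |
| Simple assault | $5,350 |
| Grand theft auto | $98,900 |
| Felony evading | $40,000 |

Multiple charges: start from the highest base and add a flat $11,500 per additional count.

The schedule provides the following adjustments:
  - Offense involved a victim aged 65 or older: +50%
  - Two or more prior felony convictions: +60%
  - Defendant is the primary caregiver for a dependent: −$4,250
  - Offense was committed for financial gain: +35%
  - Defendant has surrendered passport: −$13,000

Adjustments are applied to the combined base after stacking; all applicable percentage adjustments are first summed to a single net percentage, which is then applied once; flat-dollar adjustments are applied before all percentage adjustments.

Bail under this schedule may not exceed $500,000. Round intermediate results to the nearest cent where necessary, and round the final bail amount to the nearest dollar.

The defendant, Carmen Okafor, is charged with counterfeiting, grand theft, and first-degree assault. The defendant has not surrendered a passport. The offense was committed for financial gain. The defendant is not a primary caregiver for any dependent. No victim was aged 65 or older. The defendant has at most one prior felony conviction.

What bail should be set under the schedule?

$500,000

Base amounts from the schedule: counterfeiting $10,500; grand theft $23,350; first-degree assault $352,600.
Stacking rule: highest base plus $11,500 per additional charge. Highest is first-degree assault at $352,600; 2 additional charges → +$23,000. Combined base = $375,600.
Offense was committed for financial gain (+35%): $375,600 × 1.35 = $507,060.
Result $507,060 exceeds the maximum of $500,000; bail is capped at $500,000.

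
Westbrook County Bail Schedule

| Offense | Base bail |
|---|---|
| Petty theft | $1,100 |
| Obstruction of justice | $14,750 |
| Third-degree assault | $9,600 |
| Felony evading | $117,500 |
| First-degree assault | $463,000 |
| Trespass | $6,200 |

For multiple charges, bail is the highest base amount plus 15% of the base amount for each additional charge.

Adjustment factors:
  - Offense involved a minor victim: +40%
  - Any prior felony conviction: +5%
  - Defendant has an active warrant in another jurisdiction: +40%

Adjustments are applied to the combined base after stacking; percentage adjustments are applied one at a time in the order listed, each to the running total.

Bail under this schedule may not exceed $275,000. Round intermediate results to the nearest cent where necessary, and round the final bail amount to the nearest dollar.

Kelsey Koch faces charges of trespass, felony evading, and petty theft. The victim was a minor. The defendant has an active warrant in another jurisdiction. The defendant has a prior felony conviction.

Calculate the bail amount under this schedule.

Base amounts from the schedule: trespass $6,200; felony evading $117,500; petty theft $1,100.
Stacking rule: highest base plus 15% of each additional charge. Highest is felony evading at $117,500. Additional: $6,200 × 15% = $930; $1,100 × 15% = $165. Combined base = $117,500 + $1,095 = $118,595.
Offense involved a minor victim (+40%): $118,595 × 1.4 = $166,033.
Any prior felony conviction (+5%): $166,033 × 1.05 = $174,334.65.
Defendant has an active warrant in another jurisdiction (+40%): $174,334.65 × 1.4 = $244,068.51.
$244,068.51 is within the $275,000 maximum.
Rounded to the nearest dollar: $244,069.

$244,069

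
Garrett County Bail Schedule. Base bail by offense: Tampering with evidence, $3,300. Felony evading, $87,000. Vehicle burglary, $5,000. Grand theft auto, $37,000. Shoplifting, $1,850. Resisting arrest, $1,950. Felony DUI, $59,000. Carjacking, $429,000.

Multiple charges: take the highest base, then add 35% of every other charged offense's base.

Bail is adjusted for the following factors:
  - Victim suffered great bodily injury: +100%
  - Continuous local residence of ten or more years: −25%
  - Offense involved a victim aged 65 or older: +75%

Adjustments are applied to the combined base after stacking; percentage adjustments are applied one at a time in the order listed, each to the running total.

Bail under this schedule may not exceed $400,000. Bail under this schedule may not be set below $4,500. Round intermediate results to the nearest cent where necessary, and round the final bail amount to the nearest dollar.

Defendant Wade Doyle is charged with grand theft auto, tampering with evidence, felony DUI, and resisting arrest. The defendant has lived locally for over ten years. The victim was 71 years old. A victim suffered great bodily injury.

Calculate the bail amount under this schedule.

Base amounts from the schedule: grand theft auto $37,000; tampering with evidence $3,300; felony DUI $59,000; resisting arrest $1,950.
Stacking rule: highest base plus 35% of each additional charge. Highest is felony DUI at $59,000. Additional: $37,000 × 35% = $12,950; $3,300 × 35% = $1,155; $1,950 × 35% = $682.50. Combined base = $59,000 + $14,787.50 = $73,787.50.
Victim suffered great bodily injury (+100%): $73,787.50 × 2 = $147,575.
Continuous local residence of ten or more years (−25%): $147,575 × 0.75 = $110,681.25.
Offense involved a victim aged 65 or older (+75%): $110,681.25 × 1.75 = $193,692.19.
$193,692.19 is within the $400,000 maximum.
$193,692.19 is at or above the $4,500 minimum.
Rounded to the nearest dollar: $193,692.

$193,692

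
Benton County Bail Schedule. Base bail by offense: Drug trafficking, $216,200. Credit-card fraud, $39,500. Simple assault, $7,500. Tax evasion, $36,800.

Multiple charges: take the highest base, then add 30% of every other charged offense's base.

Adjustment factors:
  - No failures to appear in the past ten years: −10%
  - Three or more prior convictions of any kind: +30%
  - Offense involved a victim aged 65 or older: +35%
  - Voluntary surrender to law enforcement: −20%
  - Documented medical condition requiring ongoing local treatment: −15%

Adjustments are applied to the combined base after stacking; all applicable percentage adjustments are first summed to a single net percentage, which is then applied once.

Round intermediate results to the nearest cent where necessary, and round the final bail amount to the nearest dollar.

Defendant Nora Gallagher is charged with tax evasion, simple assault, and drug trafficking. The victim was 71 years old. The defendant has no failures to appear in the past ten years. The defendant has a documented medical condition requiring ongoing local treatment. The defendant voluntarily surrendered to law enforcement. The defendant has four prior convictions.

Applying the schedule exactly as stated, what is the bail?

Base amounts from the schedule: tax evasion $36,800; simple assault $7,500; drug trafficking $216,200.
Stacking rule: highest base plus 30% of each additional charge. Highest is drug trafficking at $216,200. Additional: $36,800 × 30% = $11,040; $7,500 × 30% = $2,250. Combined base = $216,200 + $13,290 = $229,490.
Net percentage adjustment: −10% +30% +35% −20% −15% = +20%. $229,490 × 1.2 = $275,388.

$275,388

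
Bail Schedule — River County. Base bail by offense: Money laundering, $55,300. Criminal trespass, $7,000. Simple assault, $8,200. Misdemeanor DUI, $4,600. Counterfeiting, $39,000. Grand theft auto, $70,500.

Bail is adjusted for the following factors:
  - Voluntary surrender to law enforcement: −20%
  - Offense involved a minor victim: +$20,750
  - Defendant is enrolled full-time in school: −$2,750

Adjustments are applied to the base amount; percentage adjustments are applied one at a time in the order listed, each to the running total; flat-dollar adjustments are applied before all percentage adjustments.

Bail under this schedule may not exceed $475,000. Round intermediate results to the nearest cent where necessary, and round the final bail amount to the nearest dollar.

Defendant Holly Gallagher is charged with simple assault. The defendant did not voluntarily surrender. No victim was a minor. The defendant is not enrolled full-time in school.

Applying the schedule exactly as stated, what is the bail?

$8,200

Base amounts from the schedule: simple assault $8,200.
Single charge. Combined base = $8,200.
No adjustment factors apply to this defendant.
$8,200 is within the $475,000 maximum.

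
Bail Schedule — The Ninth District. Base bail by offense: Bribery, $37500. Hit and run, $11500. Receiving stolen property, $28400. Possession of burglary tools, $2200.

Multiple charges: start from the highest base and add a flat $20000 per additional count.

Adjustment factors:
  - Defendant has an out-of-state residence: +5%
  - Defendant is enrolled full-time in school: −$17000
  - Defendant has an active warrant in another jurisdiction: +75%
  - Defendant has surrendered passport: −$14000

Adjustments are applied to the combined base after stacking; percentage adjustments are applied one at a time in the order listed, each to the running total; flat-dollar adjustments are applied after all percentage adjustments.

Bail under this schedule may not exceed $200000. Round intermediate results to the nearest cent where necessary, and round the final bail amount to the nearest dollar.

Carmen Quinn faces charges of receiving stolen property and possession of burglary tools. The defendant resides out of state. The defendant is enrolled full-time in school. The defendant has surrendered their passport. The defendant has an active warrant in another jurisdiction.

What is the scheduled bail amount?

$57935

Base amounts from the schedule: receiving stolen property $28400; possession of burglary tools $2200.
Stacking rule: highest base plus $20000 per additional charge. Highest is receiving stolen property at $28400; 1 additional charge → +$20000. Combined base = $48400.
Defendant has an out-of-state residence (+5%): $48400 × 1.05 = $50820.
Defendant has an active warrant in another jurisdiction (+75%): $50820 × 1.75 = $88935.
Defendant is enrolled full-time in school (−$17000 flat): $88935 − $17000 = $71935.
Defendant has surrendered passport (−$14000 flat): $71935 − $14000 = $57935.
$57935 is within the $200000 maximum.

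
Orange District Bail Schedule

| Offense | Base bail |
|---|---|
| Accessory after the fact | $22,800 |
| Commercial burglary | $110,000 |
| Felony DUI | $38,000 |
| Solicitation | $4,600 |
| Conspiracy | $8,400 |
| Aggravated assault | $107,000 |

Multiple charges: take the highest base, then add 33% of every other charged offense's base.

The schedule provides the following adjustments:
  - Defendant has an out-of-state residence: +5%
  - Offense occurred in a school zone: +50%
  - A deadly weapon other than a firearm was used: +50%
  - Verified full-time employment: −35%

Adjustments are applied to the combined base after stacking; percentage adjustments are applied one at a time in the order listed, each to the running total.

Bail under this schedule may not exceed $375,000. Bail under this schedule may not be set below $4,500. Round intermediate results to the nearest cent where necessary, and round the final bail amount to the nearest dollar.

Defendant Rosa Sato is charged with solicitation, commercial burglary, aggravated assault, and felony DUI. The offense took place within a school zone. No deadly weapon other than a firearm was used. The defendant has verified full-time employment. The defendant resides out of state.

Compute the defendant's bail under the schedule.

Base amounts from the schedule: solicitation $4,600; commercial burglary $110,000; aggravated assault $107,000; felony DUI $38,000.
Stacking rule: highest base plus 33% of each additional charge. Highest is commercial burglary at $110,000. Additional: $4,600 × 33% = $1,518; $107,000 × 33% = $35,310; $38,000 × 33% = $12,540. Combined base = $110,000 + $49,368 = $159,368.
Defendant has an out-of-state residence (+5%): $159,368 × 1.05 = $167,336.40.
Offense occurred in a school zone (+50%): $167,336.40 × 1.5 = $251,004.60.
Verified full-time employment (−35%): $251,004.60 × 0.65 = $163,152.99.
$163,152.99 is within the $375,000 maximum.
$163,152.99 is at or above the $4,500 minimum.
Rounded to the nearest dollar: $163,153.

$163,153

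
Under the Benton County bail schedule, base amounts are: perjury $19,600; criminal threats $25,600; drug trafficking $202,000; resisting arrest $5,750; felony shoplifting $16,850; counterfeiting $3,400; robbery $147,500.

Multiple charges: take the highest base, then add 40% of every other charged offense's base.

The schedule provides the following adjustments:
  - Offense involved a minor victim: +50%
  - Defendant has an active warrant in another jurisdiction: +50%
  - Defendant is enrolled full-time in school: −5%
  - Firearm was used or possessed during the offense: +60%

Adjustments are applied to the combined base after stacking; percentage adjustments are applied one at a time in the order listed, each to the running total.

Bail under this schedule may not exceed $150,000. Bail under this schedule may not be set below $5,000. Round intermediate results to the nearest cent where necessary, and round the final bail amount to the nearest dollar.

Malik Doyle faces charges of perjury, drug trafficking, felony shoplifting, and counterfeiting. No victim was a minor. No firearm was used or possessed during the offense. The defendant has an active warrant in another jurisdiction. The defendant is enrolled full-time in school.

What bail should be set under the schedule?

$150,000

Base amounts from the schedule: perjury $19,600; drug trafficking $202,000; felony shoplifting $16,850; counterfeiting $3,400.
Stacking rule: highest base plus 40% of each additional charge. Highest is drug trafficking at $202,000. Additional: $19,600 × 40% = $7,840; $16,850 × 40% = $6,740; $3,400 × 40% = $1,360. Combined base = $202,000 + $15,940 = $217,940.
Defendant has an active warrant in another jurisdiction (+50%): $217,940 × 1.5 = $326,910.
Defendant is enrolled full-time in school (−5%): $326,910 × 0.95 = $310,564.50.
Result $310,564.50 exceeds the maximum of $150,000; bail is capped at $150,000.
$150,000 is at or above the $5,000 minimum.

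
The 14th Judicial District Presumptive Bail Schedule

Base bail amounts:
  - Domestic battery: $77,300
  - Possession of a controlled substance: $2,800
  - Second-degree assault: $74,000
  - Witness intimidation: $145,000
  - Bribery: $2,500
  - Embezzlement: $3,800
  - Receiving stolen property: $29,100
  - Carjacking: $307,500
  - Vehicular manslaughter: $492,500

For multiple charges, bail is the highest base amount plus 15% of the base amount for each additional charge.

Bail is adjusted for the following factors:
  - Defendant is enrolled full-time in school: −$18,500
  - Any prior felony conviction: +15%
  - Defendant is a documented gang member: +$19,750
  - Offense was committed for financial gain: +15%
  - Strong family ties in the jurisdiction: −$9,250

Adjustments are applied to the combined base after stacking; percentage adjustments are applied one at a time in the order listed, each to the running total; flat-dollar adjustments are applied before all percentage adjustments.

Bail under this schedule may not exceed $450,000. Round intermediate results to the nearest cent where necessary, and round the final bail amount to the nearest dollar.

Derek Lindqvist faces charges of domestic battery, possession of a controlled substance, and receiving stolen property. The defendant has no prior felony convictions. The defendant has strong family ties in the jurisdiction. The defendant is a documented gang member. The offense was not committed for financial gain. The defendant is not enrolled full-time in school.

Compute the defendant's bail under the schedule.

$92,585

Base amounts from the schedule: domestic battery $77,300; possession of a controlled substance $2,800; receiving stolen property $29,100.
Stacking rule: highest base plus 15% of each additional charge. Highest is domestic battery at $77,300. Additional: $2,800 × 15% = $420; $29,100 × 15% = $4,365. Combined base = $77,300 + $4,785 = $82,085.
Defendant is a documented gang member (+$19,750 flat): $82,085 + $19,750 = $101,835.
Strong family ties in the jurisdiction (−$9,250 flat): $101,835 − $9,250 = $92,585.
$92,585 is within the $450,000 maximum.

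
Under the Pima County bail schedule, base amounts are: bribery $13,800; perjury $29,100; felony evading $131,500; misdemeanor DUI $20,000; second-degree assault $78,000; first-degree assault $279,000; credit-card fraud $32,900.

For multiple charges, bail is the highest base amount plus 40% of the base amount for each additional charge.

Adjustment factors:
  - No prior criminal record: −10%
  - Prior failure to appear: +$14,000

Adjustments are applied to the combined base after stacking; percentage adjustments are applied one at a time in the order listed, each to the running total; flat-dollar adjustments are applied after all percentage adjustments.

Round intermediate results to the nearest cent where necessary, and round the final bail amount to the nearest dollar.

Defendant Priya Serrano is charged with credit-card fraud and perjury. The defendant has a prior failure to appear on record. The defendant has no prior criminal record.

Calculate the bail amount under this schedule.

Base amounts from the schedule: credit-card fraud $32,900; perjury $29,100.
Stacking rule: highest base plus 40% of each additional charge. Highest is credit-card fraud at $32,900. Additional: $29,100 × 40% = $11,640. Combined base = $32,900 + $11,640 = $44,540.
No prior criminal record (−10%): $44,540 × 0.9 = $40,086.
Prior failure to appear (+$14,000 flat): $40,086 + $14,000 = $54,086.

$54,086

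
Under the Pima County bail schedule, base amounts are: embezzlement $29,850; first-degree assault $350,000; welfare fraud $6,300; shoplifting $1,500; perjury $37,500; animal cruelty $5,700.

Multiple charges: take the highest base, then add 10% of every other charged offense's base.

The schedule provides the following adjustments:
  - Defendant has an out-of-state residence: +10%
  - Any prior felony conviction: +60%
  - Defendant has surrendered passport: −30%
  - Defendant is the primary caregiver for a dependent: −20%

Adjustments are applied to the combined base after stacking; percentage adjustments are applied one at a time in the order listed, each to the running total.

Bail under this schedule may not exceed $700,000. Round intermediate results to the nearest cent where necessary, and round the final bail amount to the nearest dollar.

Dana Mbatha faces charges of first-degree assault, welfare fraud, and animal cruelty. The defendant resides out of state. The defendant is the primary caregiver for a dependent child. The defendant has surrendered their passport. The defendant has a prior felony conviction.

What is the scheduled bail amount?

$346,143

Base amounts from the schedule: first-degree assault $350,000; welfare fraud $6,300; animal cruelty $5,700.
Stacking rule: highest base plus 10% of each additional charge. Highest is first-degree assault at $350,000. Additional: $6,300 × 10% = $630; $5,700 × 10% = $570. Combined base = $350,000 + $1,200 = $351,200.
Defendant has an out-of-state residence (+10%): $351,200 × 1.1 = $386,320.
Any prior felony conviction (+60%): $386,320 × 1.6 = $618,112.
Defendant has surrendered passport (−30%): $618,112 × 0.7 = $432,678.40.
Defendant is the primary caregiver for a dependent (−20%): $432,678.40 × 0.8 = $346,142.72.
$346,142.72 is within the $700,000 maximum.
Rounded to the nearest dollar: $346,143.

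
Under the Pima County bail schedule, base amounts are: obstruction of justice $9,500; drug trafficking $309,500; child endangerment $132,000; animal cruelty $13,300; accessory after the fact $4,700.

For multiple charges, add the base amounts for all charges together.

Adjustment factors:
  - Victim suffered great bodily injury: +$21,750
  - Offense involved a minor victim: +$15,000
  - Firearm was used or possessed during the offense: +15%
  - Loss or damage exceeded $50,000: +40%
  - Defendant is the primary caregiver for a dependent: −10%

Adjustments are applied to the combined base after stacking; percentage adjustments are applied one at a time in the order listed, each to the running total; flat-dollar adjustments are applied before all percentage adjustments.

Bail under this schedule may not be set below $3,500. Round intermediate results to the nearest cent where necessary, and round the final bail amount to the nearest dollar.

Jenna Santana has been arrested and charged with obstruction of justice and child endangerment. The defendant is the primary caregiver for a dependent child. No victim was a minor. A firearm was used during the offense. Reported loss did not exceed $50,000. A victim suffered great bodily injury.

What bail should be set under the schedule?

Base amounts from the schedule: obstruction of justice $9,500; child endangerment $132,000.
Stacking rule: sum of all bases. $9,500 + $132,000 = $141,500.
Victim suffered great bodily injury (+$21,750 flat): $141,500 + $21,750 = $163,250.
Firearm was used or possessed during the offense (+15%): $163,250 × 1.15 = $187,737.50.
Defendant is the primary caregiver for a dependent (−10%): $187,737.50 × 0.9 = $168,963.75.
$168,963.75 is at or above the $3,500 minimum.
Rounded to the nearest dollar: $168,964.

$168,964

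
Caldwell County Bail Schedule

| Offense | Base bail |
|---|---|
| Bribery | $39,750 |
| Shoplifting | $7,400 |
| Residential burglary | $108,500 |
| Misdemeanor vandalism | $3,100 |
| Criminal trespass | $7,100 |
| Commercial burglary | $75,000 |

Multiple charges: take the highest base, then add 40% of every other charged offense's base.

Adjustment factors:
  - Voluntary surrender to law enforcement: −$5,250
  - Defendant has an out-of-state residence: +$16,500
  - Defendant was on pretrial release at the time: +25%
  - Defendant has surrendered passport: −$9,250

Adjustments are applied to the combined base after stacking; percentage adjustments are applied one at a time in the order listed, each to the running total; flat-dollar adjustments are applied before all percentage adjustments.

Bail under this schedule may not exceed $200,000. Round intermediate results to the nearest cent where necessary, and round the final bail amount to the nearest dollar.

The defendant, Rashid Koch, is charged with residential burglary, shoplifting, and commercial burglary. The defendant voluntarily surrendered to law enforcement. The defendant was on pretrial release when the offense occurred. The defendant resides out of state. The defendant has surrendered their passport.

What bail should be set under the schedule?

$179,325

Base amounts from the schedule: residential burglary $108,500; shoplifting $7,400; commercial burglary $75,000.
Stacking rule: highest base plus 40% of each additional charge. Highest is residential burglary at $108,500. Additional: $7,400 × 40% = $2,960; $75,000 × 40% = $30,000. Combined base = $108,500 + $32,960 = $141,460.
Voluntary surrender to law enforcement (−$5,250 flat): $141,460 − $5,250 = $136,210.
Defendant has an out-of-state residence (+$16,500 flat): $136,210 + $16,500 = $152,710.
Defendant has surrendered passport (−$9,250 flat): $152,710 − $9,250 = $143,460.
Defendant was on pretrial release at the time (+25%): $143,460 × 1.25 = $179,325.
$179,325 is within the $200,000 maximum.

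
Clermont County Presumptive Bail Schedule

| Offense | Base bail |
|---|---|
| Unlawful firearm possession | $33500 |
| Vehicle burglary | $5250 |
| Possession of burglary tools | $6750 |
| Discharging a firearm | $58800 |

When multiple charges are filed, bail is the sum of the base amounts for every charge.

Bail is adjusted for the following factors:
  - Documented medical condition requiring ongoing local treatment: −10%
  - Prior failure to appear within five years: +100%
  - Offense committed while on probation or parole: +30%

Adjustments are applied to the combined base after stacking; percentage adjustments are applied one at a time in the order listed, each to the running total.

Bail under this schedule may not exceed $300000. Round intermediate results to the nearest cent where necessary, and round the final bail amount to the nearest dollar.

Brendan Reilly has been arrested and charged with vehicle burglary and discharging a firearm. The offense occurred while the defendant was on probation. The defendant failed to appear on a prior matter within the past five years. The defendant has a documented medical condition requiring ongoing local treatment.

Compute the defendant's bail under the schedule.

Base amounts from the schedule: vehicle burglary $5250; discharging a firearm $58800.
Stacking rule: sum of all bases. $5250 + $58800 = $64050.
Documented medical condition requiring ongoing local treatment (−10%): $64050 × 0.9 = $57645.
Prior failure to appear within five years (+100%): $57645 × 2 = $115290.
Offense committed while on probation or parole (+30%): $115290 × 1.3 = $149877.
$149877 is within the $300000 maximum.

$149877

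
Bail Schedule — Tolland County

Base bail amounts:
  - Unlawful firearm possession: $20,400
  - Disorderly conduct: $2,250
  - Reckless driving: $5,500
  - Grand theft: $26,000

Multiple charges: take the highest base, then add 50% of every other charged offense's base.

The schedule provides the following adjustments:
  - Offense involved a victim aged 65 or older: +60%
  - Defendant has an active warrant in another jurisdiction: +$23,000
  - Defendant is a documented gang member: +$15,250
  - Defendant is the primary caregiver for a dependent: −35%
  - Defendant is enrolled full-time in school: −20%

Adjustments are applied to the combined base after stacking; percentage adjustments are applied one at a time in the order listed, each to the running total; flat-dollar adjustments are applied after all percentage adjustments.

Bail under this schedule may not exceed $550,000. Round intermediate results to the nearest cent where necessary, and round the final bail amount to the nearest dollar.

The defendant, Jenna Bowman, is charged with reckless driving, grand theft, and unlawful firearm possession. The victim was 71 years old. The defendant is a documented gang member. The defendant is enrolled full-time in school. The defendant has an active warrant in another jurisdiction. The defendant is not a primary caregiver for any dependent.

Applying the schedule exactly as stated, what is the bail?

Base amounts from the schedule: reckless driving $5,500; grand theft $26,000; unlawful firearm possession $20,400.
Stacking rule: highest base plus 50% of each additional charge. Highest is grand theft at $26,000. Additional: $5,500 × 50% = $2,750; $20,400 × 50% = $10,200. Combined base = $26,000 + $12,950 = $38,950.
Offense involved a victim aged 65 or older (+60%): $38,950 × 1.6 = $62,320.
Defendant is enrolled full-time in school (−20%): $62,320 × 0.8 = $49,856.
Defendant has an active warrant in another jurisdiction (+$23,000 flat): $49,856 + $23,000 = $72,856.
Defendant is a documented gang member (+$15,250 flat): $72,856 + $15,250 = $88,106.
$88,106 is within the $550,000 maximum.

$88,106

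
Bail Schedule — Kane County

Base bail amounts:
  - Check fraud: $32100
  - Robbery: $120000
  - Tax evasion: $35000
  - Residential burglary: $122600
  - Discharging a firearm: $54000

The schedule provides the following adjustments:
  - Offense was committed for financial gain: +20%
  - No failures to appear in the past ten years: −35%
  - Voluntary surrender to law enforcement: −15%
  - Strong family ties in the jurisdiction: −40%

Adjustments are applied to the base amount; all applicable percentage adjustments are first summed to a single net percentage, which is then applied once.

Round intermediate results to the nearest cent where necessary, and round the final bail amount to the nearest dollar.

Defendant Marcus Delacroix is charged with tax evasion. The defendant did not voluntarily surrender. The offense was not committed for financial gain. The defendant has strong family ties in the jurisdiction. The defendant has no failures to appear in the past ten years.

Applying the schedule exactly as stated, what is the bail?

$8750

Base amounts from the schedule: tax evasion $35000.
Single charge. Combined base = $35000.
Net percentage adjustment: −35% −40% = −75%. $35000 × 0.25 = $8750.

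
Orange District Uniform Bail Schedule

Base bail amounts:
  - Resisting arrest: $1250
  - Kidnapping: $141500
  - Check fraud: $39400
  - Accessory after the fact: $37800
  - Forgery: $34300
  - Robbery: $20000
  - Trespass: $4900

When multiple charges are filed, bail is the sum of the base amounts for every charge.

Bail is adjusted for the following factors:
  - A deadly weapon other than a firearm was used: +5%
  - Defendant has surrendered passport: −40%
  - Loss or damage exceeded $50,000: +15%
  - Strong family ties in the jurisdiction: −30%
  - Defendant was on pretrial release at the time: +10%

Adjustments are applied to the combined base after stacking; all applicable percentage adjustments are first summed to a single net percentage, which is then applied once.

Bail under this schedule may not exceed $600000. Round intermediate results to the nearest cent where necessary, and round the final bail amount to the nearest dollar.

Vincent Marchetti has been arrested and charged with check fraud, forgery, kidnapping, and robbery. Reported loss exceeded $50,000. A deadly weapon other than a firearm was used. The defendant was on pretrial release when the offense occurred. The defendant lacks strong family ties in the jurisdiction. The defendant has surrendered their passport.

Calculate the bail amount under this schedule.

Base amounts from the schedule: check fraud $39400; forgery $34300; kidnapping $141500; robbery $20000.
Stacking rule: sum of all bases. $39400 + $34300 + $141500 + $20000 = $235200.
Net percentage adjustment: +5% −40% +15% +10% = −10%. $235200 × 0.9 = $211680.
$211680 is within the $600000 maximum.

$211680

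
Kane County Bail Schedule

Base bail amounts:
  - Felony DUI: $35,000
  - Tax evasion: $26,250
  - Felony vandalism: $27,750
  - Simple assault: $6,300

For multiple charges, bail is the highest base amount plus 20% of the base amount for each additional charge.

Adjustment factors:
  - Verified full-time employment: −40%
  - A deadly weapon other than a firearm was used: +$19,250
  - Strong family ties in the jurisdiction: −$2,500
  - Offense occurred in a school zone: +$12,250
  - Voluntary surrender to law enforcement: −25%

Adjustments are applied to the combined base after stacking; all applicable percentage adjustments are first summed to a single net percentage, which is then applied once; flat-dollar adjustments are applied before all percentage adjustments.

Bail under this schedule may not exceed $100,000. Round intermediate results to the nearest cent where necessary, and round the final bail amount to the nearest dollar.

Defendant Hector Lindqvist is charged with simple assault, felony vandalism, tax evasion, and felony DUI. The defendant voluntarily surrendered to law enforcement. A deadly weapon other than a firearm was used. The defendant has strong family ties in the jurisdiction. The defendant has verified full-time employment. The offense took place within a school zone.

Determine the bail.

$26,621

Base amounts from the schedule: simple assault $6,300; felony vandalism $27,750; tax evasion $26,250; felony DUI $35,000.
Stacking rule: highest base plus 20% of each additional charge. Highest is felony DUI at $35,000. Additional: $6,300 × 20% = $1,260; $27,750 × 20% = $5,550; $26,250 × 20% = $5,250. Combined base = $35,000 + $12,060 = $47,060.
A deadly weapon other than a firearm was used (+$19,250 flat): $47,060 + $19,250 = $66,310.
Strong family ties in the jurisdiction (−$2,500 flat): $66,310 − $2,500 = $63,810.
Offense occurred in a school zone (+$12,250 flat): $63,810 + $12,250 = $76,060.
Net percentage adjustment: −40% −25% = −65%. $76,060 × 0.35 = $26,621.
$26,621 is within the $100,000 maximum.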